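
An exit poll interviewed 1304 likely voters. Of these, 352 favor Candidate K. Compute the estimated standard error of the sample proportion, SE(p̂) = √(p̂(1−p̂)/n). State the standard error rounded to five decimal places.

Sample proportion p̂ = 352/1304 = 0.26994.
p̂(1−p̂) = 0.197072.
SE = √(0.197072/1304) = √0.000151129 = 0.01229.

SE = 0.01229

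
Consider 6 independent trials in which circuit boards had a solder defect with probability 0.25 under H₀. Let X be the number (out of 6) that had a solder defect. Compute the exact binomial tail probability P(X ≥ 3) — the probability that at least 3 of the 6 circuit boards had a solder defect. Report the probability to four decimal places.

P = 0.1694

X is binomial with n = 6 and p = 0.25.
P(X ≥ 3) = C(6,3)·0.25^3·0.75^3 + C(6,4)·0.25^4·0.75^2 + C(6,5)·0.25^5·0.75^1 + C(6,6)·0.25^6·0.75^0.
= 0.131836 + 0.032959 + 0.004395 + 0.000244 = 0.1694.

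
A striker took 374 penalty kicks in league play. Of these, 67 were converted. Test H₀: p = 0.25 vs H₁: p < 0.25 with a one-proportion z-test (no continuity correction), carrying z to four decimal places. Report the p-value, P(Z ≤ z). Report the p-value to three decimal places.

With x = 67 successes in n = 374, p̂ = 0.17914.
Under H₀, SE = √(p₀(1−p₀)/n) = √(0.25·0.75/374) = √0.000501337 = 0.022391.
Test statistic (full precision, shown to 4 dp): z = (67/374 − 0.25)/SE₀ ≈ -3.1645.
p-value = P(Z ≤ z) with z = -3.1645 → 0.001.

p-value = 0.001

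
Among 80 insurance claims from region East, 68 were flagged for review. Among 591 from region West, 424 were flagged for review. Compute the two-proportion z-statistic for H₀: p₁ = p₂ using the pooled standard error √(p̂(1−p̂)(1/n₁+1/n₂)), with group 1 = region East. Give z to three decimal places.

Sample proportions: p̂₁ = 68/80 = 0.85000 and p̂₂ = 424/591 = 0.71743.
Pooling: p̂ = 492/671 = 0.73323.
Pooled SE = √[0.1956019·0.01419205] ≈ 0.052688.
z = (p̂₁ − p̂₂)/SE = (0.85000 − 0.71743)/0.052688 = 0.13257/0.052688 = 2.516.

z = 2.516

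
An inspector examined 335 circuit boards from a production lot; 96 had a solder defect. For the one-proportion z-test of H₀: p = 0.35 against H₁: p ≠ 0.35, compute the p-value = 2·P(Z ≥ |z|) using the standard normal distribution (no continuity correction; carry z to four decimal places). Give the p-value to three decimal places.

p̂ = 96/335 = 0.28657.
SE₀ = √(0.35·0.65/335) = 0.026060.
Test statistic (full precision, shown to 4 dp): z = (96/335 − 0.35)/SE₀ ≈ -2.4341.
p-value = 2·P(Z ≥ |z|) with z = -2.4341 → 0.015.

p-value = 0.015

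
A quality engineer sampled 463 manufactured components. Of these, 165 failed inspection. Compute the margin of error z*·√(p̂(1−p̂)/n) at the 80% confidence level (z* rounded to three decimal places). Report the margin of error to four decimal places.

ME = 0.0285

The sample proportion is 165/463 = 0.35637.
SE = √(p̂(1−p̂)/n) = √(0.229371/463) = 0.022258.
z* = 1.282 at the 80% level.
So ME = 0.0285.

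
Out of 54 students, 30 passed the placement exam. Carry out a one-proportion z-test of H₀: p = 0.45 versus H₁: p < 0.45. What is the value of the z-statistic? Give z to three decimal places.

Sample proportion p̂ = 30/54 = 0.55556.
Under H₀, SE = √(p₀(1−p₀)/n) = √(0.45·0.55/54) = √0.004583333 = 0.067700.
Test statistic: z = 0.10556/0.067700 = 1.559.

z = 1.559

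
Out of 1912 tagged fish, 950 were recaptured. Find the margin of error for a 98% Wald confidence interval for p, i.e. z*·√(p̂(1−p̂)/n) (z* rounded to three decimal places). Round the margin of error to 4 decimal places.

ME = 0.0266

The sample proportion is 950/1912 = 0.49686.
Standard error of p̂: √(0.249990/1912) = √0.000130748 = 0.011435.
The 98% critical value is z* = 2.326.
Margin of error = z*·SE = 2.326 × 0.011435 = 0.0266.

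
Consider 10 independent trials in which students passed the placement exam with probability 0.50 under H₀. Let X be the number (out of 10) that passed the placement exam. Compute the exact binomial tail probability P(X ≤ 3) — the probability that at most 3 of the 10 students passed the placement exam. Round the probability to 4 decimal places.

P = 0.1719

X ~ Binomial(n=10, p=0.50).
P(X ≤ 3) = C(10,0)·0.50^0·0.50^10 + C(10,1)·0.50^1·0.50^9 + C(10,2)·0.50^2·0.50^8 + C(10,3)·0.50^3·0.50^7.
= 0.000977 + 0.009766 + 0.043945 + 0.117188 = 0.1719.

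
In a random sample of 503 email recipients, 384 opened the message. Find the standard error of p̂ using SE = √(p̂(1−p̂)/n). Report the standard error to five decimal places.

SE = 0.01895

p̂ = 384/503 = 0.76342.
p̂(1−p̂) = 0.180610.
SE = √(0.180610/503) = 0.01895.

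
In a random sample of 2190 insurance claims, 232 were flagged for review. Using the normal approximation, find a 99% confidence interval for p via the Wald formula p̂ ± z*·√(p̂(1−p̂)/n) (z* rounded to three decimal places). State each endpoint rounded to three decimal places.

The sample proportion is 232/2190 = 0.10594.
SE = √(p̂(1−p̂)/n) = √(0.094714/2190) = 0.006576.
The 99% critical value is z* = 2.576.
Margin = 2.576·0.006576 = 0.01694.
Interval: 0.10594 ± 0.01694 → (0.089, 0.123).

(0.089, 0.123)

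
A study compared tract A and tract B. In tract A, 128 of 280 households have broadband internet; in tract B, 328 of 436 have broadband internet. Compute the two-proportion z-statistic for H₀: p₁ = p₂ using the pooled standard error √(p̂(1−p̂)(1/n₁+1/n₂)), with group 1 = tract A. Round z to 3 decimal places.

z = -8.014

Sample proportions: p̂₁ = 128/280 = 0.45714 and p̂₂ = 328/436 = 0.75229.
Pooling: p̂ = 456/716 = 0.63687.
Pooled SE = √[0.2312662·0.00586501] ≈ 0.036829.
z = (p̂₁ − p̂₂)/SE = (0.45714 − 0.75229)/0.036829 = -0.29515/0.036829 = -8.014.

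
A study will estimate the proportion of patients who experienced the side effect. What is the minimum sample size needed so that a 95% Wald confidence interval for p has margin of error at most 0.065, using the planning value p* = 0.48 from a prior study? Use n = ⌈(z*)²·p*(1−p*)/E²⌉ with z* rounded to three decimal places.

n = 227

z* = 1.960 at the 95% level.
p*(1−p*) = 0.2496.
(z*)²·p*(1−p*)/E² = 3.841600·0.2496/0.004225 = 226.950.
Rounding up, n = 227.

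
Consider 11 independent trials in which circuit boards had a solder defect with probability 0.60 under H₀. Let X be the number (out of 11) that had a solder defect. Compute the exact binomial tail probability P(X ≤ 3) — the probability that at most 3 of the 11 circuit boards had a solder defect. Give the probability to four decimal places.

P = 0.0293

X is binomial with n = 11 and p = 0.60.
P(X ≤ 3) = C(11,0)·0.60^0·0.40^11 + C(11,1)·0.60^1·0.40^10 + C(11,2)·0.60^2·0.40^9 + C(11,3)·0.60^3·0.40^8.
= 0.000042 + 0.000692 + 0.005190 + 0.023357 = 0.0293.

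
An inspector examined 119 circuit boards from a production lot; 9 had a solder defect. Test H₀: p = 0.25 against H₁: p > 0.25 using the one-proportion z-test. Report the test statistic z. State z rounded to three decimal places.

z = -4.393

With x = 9 successes in n = 119, p̂ = 0.07563.
SE₀ = √(0.25·0.75/119) = 0.039694.
Test statistic: z = -0.17437/0.039694 = -4.393.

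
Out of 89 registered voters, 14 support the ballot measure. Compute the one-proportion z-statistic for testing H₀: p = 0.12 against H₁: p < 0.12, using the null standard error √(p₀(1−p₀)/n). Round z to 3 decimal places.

z = 1.083

p̂ = 14/89 = 0.15730.
SE₀ = √(0.12·0.88/89) = 0.034446.
z = (p̂ − p₀)/SE = (0.15730 − 0.12)/0.034446 = 1.083.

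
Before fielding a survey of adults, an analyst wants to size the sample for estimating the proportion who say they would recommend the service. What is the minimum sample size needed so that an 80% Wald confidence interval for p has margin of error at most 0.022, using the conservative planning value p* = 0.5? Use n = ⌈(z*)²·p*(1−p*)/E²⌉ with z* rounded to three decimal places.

n = 849

The 80% critical value is z* = 1.282.
p*(1−p*) = 0.2500.
Required n before rounding: 1.643524 × 0.2500 / 0.022² = 848.928.
Rounding up, n = 849.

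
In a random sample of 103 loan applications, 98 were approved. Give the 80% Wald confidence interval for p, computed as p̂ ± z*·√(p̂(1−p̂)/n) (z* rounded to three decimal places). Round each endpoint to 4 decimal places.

p̂ = 98/103 = 0.95146.
Standard error of p̂: √(0.046187/103) = √0.000448419 = 0.021176.
For 80% confidence, z* = 1.282.
Margin of error: 1.282 × 0.021176 = 0.02715.
CI: 0.95146 ± 0.02715 = (0.9243, 0.9786).

(0.9243, 0.9786)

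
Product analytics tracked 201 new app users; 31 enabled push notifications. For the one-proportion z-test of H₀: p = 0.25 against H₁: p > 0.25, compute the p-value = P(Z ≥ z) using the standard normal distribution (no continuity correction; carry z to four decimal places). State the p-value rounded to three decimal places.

With x = 31 successes in n = 201, p̂ = 0.15423.
Null standard error: √(0.25·0.75/201) = √0.000932836 = 0.030542.
z = (p̂ − p₀)/SE = (31/201 − 0.25)/0.030542 ≈ -3.1357.
From the standard normal, P(Z ≥ z) = 0.999.

p-value = 0.999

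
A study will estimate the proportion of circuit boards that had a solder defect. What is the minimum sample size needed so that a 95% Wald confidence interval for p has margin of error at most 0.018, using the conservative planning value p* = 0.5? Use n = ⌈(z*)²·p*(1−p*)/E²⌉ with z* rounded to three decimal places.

z* = 1.960 at the 95% level.
p*(1−p*) = 0.50·0.50 = 0.2500.
Required n before rounding: 3.841600 × 0.2500 / 0.018² = 2964.198.
Rounding up, n = 2965.

n = 2965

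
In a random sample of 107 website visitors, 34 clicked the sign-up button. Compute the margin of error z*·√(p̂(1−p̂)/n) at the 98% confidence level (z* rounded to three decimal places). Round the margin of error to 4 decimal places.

With x = 34 successes in n = 107, p̂ = 0.31776.
SE = √(p̂(1−p̂)/n) = √(0.216787/107) = 0.045012.
The 98% critical value is z* = 2.326.
So ME = 0.1047.

ME = 0.1047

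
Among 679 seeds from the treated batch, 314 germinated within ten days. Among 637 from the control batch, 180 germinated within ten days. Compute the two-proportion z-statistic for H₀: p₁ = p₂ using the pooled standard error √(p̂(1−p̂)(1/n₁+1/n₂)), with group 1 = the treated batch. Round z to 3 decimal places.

z = 6.734

Sample proportions: p̂₁ = 314/679 = 0.46244 and p̂₂ = 180/637 = 0.28257.
Pooled p̂ = (314+180)/(679+637) = 494/1316 = 0.37538.
SE = √[p̂(1−p̂)(1/n₁+1/n₂)] = √[0.37538·0.62462·(1/679+1/637)] ≈ 0.026710.
z = (p̂₁ − p̂₂)/SE = (0.46244 − 0.28257)/0.026710 = 0.17987/0.026710 = 6.734.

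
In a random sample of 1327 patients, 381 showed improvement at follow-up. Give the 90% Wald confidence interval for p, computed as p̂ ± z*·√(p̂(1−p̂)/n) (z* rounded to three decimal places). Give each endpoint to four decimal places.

p̂ = 381/1327 = 0.28711.
SE = √(p̂(1−p̂)/n) = √(0.204679/1327) = 0.012419.
The 90% critical value is z* = 1.645.
Margin of error: 1.645 × 0.012419 = 0.02043.
CI: 0.28711 ± 0.02043 = (0.2667, 0.3075).

(0.2667, 0.3075)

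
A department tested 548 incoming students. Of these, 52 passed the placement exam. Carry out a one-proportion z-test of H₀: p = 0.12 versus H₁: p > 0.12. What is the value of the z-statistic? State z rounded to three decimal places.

z = -1.809

p̂ = 52/548 = 0.09489.
Under H₀, SE = √(p₀(1−p₀)/n) = √(0.12·0.88/548) = √0.000192701 = 0.013882.
z = (0.09489 − 0.12)/0.013882 = -0.02511/0.013882 = -1.809.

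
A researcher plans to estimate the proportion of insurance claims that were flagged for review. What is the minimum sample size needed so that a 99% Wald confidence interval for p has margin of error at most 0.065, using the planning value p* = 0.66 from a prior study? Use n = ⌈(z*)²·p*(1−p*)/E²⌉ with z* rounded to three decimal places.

n = 353

z* = 2.576 at the 99% level.
p*(1−p*) = 0.2244.
Required n before rounding: 6.635776 × 0.2244 / 0.065² = 352.442.
⌈352.442⌉ = 353.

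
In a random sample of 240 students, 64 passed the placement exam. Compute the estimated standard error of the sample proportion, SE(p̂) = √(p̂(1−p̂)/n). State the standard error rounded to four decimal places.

SE = 0.0285

Sample proportion p̂ = 64/240 = 0.26667.
p̂(1−p̂) = 0.195557.
Dividing by n and taking the root: √0.000814821 = 0.0285.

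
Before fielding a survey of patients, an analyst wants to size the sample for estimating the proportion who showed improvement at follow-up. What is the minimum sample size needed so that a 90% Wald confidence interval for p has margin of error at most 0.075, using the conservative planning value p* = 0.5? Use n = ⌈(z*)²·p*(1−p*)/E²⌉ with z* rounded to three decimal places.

The 90% critical value is z* = 1.645.
p*(1−p*) = 0.50·0.50 = 0.2500.
(z*)²·p*(1−p*)/E² = 2.706025·0.2500/0.005625 = 120.268.
Rounding up, n = 121.

n = 121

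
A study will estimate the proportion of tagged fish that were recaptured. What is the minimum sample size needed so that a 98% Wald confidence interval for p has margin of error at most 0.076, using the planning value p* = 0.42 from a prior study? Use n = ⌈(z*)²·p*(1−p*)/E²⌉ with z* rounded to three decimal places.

z* = 2.326 at the 98% level.
p*(1−p*) = 0.2436.
Required n before rounding: 5.410276 × 0.2436 / 0.076² = 228.176.
Rounding up, n = 229.

n = 229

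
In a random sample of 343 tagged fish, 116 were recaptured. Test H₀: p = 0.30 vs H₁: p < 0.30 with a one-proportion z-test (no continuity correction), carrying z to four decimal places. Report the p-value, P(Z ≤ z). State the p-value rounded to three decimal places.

p̂ = 116/343 = 0.33819.
Under H₀, SE = √(p₀(1−p₀)/n) = √(0.30·0.70/343) = √0.000612245 = 0.024744.
Test statistic (full precision, shown to 4 dp): z = (116/343 − 0.30)/SE₀ ≈ 1.5435.
From the standard normal, P(Z ≤ z) = 0.939.

p-value = 0.939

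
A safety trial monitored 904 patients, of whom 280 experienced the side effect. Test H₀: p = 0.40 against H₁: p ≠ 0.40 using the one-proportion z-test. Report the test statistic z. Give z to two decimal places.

The sample proportion is 280/904 = 0.30973.
SE₀ = √(0.40·0.60/904) = 0.016294.
z = (p̂ − p₀)/SE = (0.30973 − 0.40)/0.016294 = -5.54.

z = -5.54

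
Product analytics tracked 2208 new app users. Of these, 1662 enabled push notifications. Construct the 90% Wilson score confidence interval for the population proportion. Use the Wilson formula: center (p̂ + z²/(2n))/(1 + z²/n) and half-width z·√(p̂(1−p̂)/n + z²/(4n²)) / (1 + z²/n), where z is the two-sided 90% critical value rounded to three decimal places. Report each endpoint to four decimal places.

Here p̂ = 1662/2208 = 0.75272 and z = 1.645 (z² = 2.706025).
1 + z²/n = 1.001226.
Center = (0.75272 + 0.000613)/1.001226 = 0.75241.
Radicand: p̂(1−p̂)/n + z²/(4n²) = 0.000084300 + 0.000000139 = 0.000084439.
Half-width = 1.645·√0.000084439/1.001226 = 0.01510.
So the interval runs from 0.7373 to 0.7675.

(0.7373, 0.7675)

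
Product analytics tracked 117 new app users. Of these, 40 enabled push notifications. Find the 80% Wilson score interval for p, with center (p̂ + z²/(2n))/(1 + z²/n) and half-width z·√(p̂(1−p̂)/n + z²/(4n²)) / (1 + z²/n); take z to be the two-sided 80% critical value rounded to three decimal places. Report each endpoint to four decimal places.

Here p̂ = 40/117 = 0.34188 and z = 1.282 (z² = 1.643524).
Denominator 1 + z²/n = 1 + 1.643524/117 = 1.014047.
Center = (0.34188 + 0.007024)/1.014047 = 0.34407.
Radicand: p̂(1−p̂)/n + z²/(4n²) = 0.001923061 + 0.000030015 = 0.001953076.
Half-width = 1.282·√0.001953076/1.014047 = 0.05587.
CI: 0.34407 ± 0.05587 = (0.2882, 0.3999).

(0.2882, 0.3999)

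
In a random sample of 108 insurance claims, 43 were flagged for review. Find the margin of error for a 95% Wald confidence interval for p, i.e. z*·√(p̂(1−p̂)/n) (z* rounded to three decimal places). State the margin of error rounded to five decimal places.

ME = 0.09232

With x = 43 successes in n = 108, p̂ = 0.39815.
Standard error of p̂: √(0.239626/108) = √0.002218761 = 0.047104.
The 95% critical value is z* = 1.960.
So ME = 0.09232.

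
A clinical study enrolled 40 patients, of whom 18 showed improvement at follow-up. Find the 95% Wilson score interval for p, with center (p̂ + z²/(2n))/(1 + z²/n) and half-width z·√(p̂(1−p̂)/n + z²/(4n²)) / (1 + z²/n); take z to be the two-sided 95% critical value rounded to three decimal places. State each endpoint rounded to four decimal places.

(0.3071, 0.6017)

Here p̂ = 18/40 = 0.45000 and z = 1.960 (z² = 3.841600).
Denominator 1 + z²/n = 1 + 3.841600/40 = 1.096040.
Center = (0.45000 + 0.048020)/1.096040 = 0.45438.
Radicand: p̂(1−p̂)/n + z²/(4n²) = 0.006187500 + 0.000600250 = 0.006787750.
Half-width = z·√(radicand)/denom = 1.960·0.082388/1.096040 = 0.14733.
CI: 0.45438 ± 0.14733 = (0.3071, 0.6017).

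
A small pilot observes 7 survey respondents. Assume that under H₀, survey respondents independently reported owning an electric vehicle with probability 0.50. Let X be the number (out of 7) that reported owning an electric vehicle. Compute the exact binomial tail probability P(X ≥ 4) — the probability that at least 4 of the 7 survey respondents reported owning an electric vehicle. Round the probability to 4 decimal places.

P = 0.5000

X is binomial with n = 7 and p = 0.50.
P(X ≥ 4) = C(7,4)·0.50^4·0.50^3 + C(7,5)·0.50^5·0.50^2 + C(7,6)·0.50^6·0.50^1 + C(7,7)·0.50^7·0.50^0.
= 0.273438 + 0.164062 + 0.054688 + 0.007812 = 0.5000.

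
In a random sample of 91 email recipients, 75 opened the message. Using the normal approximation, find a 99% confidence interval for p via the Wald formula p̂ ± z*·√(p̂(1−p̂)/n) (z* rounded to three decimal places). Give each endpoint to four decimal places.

(0.7214, 0.9270)

Sample proportion p̂ = 75/91 = 0.82418.
SE(p̂) = √(0.82418·0.17582/91) = 0.039905.
z* = 2.576 at the 99% level.
Margin of error: 2.576 × 0.039905 = 0.10280.
So the interval runs from 0.7214 to 0.9270.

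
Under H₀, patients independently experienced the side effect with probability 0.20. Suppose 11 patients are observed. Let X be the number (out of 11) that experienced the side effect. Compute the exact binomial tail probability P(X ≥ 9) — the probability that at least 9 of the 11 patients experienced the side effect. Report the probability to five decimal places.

X ~ Binomial(n=11, p=0.20).
P(X ≥ 9) = C(11,9)·0.20^9·0.80^2 + C(11,10)·0.20^10·0.80^1 + C(11,11)·0.20^11·0.80^0.
= 0.000018 + 0.000001 + 0.000000 = 0.00002.

P = 0.00002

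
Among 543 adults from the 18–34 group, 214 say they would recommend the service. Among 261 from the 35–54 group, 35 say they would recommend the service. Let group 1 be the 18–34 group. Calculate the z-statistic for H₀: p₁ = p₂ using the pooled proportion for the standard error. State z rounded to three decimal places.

z = 7.466

p̂₁ = 214/543 = 0.39411, p̂₂ = 35/261 = 0.13410.
Pooling: p̂ = 249/804 = 0.30970.
SE = √[p̂(1−p̂)(1/n₁+1/n₂)] = √[0.30970·0.69030·(1/543+1/261)] ≈ 0.034826.
z = (p̂₁ − p̂₂)/SE = (0.39411 − 0.13410)/0.034826 = 0.26001/0.034826 = 7.466.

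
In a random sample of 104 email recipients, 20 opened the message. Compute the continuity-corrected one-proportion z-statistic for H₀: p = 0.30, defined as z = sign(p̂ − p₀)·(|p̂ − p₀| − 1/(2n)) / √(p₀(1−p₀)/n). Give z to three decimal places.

Sample proportion p̂ = 20/104 = 0.19231. p̂ − p₀ = -0.107692.
Continuity correction 1/(2n) = 1/208 = 0.004808.
Corrected numerator: |-0.107692| − 0.004808 = 0.102884.
Under H₀, SE = √(p₀(1−p₀)/n) = √(0.30·0.70/104) = √0.002019231 = 0.044936.
z = (−)0.102884/0.044936 = -2.290.

z = -2.290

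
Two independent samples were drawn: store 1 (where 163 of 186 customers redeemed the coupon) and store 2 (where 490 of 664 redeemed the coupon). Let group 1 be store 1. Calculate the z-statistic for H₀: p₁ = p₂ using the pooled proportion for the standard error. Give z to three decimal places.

z = 3.953

Sample proportions: p̂₁ = 163/186 = 0.87634 and p̂₂ = 490/664 = 0.73795.
Pooled p̂ = (163+490)/(186+664) = 653/850 = 0.76824.
SE = √[p̂(1−p̂)(1/n₁+1/n₂)] = √[0.76824·0.23176·(1/186+1/664)] ≈ 0.035006.
z = 0.13839/0.035006 = 3.953.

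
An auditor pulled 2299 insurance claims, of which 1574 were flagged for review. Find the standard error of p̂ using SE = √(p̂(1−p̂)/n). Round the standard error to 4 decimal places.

Sample proportion p̂ = 1574/2299 = 0.68465.
p̂(1−p̂) = 0.215904.
Dividing by n and taking the root: √0.000093912 = 0.0097.

SE = 0.0097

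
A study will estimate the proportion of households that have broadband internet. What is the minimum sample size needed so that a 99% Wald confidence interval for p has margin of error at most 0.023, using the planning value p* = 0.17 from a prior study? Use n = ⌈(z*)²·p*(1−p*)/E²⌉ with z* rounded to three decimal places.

n = 1770

For 99% confidence, z* = 2.576.
p*(1−p*) = 0.1411.
(z*)²·p*(1−p*)/E² = 6.635776·0.1411/0.000529 = 1769.958.
Rounding up, n = 1770.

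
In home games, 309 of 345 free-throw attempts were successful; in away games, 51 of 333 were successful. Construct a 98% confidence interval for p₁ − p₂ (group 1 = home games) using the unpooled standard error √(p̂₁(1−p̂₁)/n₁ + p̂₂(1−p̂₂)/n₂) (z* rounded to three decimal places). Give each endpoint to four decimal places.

p̂₁ = 309/345 = 0.89565, p̂₂ = 51/333 = 0.15315; p̂₁ − p̂₂ = 0.74250.
SE = √(0.000270897 + 0.000389481) = √0.000660378 = 0.025698.
z* = 2.326 at the 98% level. Margin = 2.326·0.025698 = 0.05977.
CI: 0.74250 ± 0.05977 = (0.6827, 0.8023).

(0.6827, 0.8023)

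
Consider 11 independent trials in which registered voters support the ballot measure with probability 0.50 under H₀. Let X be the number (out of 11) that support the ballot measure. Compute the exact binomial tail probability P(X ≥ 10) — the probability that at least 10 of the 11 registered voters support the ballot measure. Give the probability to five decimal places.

X ~ Binomial(n=11, p=0.50).
P(X ≥ 10) = C(11,10)·0.50^10·0.50^1 + C(11,11)·0.50^11·0.50^0.
= 0.005371 + 0.000488 = 0.00586.

P = 0.00586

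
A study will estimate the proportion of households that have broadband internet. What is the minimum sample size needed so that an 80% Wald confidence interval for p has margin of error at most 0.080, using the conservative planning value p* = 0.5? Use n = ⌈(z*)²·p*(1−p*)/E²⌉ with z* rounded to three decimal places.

n = 65

For 80% confidence, z* = 1.282.
p*(1−p*) = 0.50·0.50 = 0.2500.
Required n before rounding: 1.643524 × 0.2500 / 0.080² = 64.200.
⌈64.200⌉ = 65.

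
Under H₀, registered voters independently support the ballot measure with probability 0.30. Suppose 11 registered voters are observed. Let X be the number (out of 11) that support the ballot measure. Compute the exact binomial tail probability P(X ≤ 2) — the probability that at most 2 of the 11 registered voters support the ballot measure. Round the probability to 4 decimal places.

P = 0.3127

X ~ Binomial(n=11, p=0.30).
P(X ≤ 2) = C(11,0)·0.30^0·0.70^11 + C(11,1)·0.30^1·0.70^10 + C(11,2)·0.30^2·0.70^9.
= 0.019773 + 0.093217 + 0.199750 = 0.3127.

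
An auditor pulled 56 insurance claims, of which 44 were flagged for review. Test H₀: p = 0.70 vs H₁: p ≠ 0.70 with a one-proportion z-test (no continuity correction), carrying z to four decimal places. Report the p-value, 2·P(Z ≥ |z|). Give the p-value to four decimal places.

p̂ = 44/56 = 0.78571.
Null standard error: √(0.70·0.30/56) = √0.003750000 = 0.061237.
z = (p̂ − p₀)/SE = (44/56 − 0.70)/0.061237 ≈ 1.3997.
From the standard normal, 2·P(Z ≥ |z|) = 0.1616.

p-value = 0.1616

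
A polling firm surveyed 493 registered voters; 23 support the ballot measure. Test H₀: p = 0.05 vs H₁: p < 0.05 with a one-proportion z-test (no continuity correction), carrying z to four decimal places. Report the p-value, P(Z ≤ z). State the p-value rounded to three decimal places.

The sample proportion is 23/493 = 0.04665.
SE₀ = √(0.05·0.95/493) = 0.009816.
Test statistic (full precision, shown to 4 dp): z = (23/493 − 0.05)/SE₀ ≈ -0.3410.
p-value = P(Z ≤ z) with z = -0.3410 → 0.367.

p-value = 0.367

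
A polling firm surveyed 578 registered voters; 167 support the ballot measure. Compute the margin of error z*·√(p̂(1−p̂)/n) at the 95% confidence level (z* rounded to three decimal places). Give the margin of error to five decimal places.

ME = 0.03695

With x = 167 successes in n = 578, p̂ = 0.28893.
Standard error of p̂: √(0.205448/578) = √0.000355447 = 0.018853.
For 95% confidence, z* = 1.960.
Margin of error = z*·SE = 1.960 × 0.018853 = 0.03695.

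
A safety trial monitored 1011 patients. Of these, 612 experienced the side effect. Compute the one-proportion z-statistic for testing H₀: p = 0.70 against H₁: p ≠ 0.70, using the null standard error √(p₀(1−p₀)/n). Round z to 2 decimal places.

The sample proportion is 612/1011 = 0.60534.
SE₀ = √(0.70·0.30/1011) = 0.014412.
z = (0.60534 − 0.70)/0.014412 = -0.09466/0.014412 = -6.57.

z = -6.57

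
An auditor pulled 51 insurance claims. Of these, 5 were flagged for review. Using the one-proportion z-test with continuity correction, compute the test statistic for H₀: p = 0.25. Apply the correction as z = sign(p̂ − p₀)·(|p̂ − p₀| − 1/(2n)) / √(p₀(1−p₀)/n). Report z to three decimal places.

The sample proportion is 5/51 = 0.09804. p̂ − p₀ = -0.151961.
1/(2n) = 0.009804.
Corrected numerator: |-0.151961| − 0.009804 = 0.142157.
SE₀ = √(0.25·0.75/51) = 0.060634.
z = −0.142157/0.060634 = -2.345.

z = -2.345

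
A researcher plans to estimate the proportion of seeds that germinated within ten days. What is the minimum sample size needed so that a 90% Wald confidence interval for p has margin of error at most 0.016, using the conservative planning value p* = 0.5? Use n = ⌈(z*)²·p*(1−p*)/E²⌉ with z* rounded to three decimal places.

z* = 1.645 at the 90% level.
p*(1−p*) = 0.2500.
(z*)²·p*(1−p*)/E² = 2.706025·0.2500/0.000256 = 2642.603.
Rounding up, n = 2643.

n = 2643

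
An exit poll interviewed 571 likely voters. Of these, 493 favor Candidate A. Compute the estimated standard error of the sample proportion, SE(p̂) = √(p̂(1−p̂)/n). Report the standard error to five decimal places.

SE = 0.01437

Sample proportion p̂ = 493/571 = 0.86340.
p̂(1−p̂) = 0.117940.
Dividing by n and taking the root: √0.000206550 = 0.01437.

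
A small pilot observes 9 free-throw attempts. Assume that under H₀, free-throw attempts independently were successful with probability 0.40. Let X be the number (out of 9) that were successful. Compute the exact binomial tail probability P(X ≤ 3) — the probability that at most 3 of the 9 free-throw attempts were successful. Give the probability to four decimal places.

P = 0.4826

X is binomial with n = 9 and p = 0.40.
P(X ≤ 3) = C(9,0)·0.40^0·0.60^9 + C(9,1)·0.40^1·0.60^8 + C(9,2)·0.40^2·0.60^7 + C(9,3)·0.40^3·0.60^6.
= 0.010078 + 0.060466 + 0.161243 + 0.250823 = 0.4826.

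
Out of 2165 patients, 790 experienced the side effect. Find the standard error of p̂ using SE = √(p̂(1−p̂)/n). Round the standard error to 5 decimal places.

Sample proportion p̂ = 790/2165 = 0.36490.
p̂(1−p̂) = 0.231748.
SE = √(0.231748/2165) = √0.000107043 = 0.01035.

SE = 0.01035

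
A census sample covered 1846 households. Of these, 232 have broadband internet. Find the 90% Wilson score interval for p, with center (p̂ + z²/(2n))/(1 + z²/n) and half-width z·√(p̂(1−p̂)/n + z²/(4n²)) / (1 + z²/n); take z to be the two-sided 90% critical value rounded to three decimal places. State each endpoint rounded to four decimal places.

(0.1135, 0.1389)

Here p̂ = 232/1846 = 0.12568 and z = 1.645 (z² = 2.706025).
1 + z²/n = 1.001466.
Adjusted center: (0.12568 + z²/(2n))/1.001466 = 0.12623.
Radicand: p̂(1−p̂)/n + z²/(4n²) = 0.000059525 + 0.000000199 = 0.000059724.
Half-width = z·√(radicand)/denom = 1.645·0.007728/1.001466 = 0.01269.
CI: 0.12623 ± 0.01269 = (0.1135, 0.1389).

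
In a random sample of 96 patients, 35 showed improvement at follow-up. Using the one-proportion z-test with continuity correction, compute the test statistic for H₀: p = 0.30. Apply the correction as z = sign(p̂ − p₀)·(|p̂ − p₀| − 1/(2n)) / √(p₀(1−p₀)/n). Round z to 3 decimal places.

With x = 35 successes in n = 96, p̂ = 0.36458. p̂ − p₀ = 0.064583.
Continuity correction 1/(2n) = 1/192 = 0.005208.
Corrected numerator: |0.064583| − 0.005208 = 0.059375.
SE₀ = √(0.30·0.70/96) = 0.046771.
z = +0.059375/0.046771 = 1.269.

z = 1.269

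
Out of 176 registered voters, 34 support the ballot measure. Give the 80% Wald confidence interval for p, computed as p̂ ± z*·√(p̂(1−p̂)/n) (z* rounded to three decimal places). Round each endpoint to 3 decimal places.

With x = 34 successes in n = 176, p̂ = 0.19318.
SE = √(p̂(1−p̂)/n) = √(0.155863/176) = 0.029759.
z* = 1.282 at the 80% level.
Margin of error: 1.282 × 0.029759 = 0.03815.
Interval: 0.19318 ± 0.03815 → (0.155, 0.231).

(0.155, 0.231)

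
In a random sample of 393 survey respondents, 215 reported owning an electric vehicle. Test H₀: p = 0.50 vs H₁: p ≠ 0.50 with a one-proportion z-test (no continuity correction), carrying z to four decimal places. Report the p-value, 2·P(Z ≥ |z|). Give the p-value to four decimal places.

The sample proportion is 215/393 = 0.54707.
Null standard error: √(0.50·0.50/393) = √0.000636132 = 0.025222.
Test statistic (full precision, shown to 4 dp): z = (215/393 − 0.50)/SE₀ ≈ 1.8664.
p-value = 2·P(Z ≥ |z|) with z = 1.8664 → 0.0620.

p-value = 0.0620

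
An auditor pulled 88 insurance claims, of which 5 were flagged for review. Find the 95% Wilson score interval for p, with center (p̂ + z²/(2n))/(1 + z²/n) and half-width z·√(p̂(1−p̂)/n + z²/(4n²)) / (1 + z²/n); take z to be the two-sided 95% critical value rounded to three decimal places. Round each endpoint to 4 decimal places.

(0.0245, 0.1262)

p̂ = 5/88 = 0.05682; z = 1.960, so z² = 3.841600.
1 + z²/n = 1.043655.
Center = (0.05682 + 0.021827)/1.043655 = 0.07536.
Radicand: p̂(1−p̂)/n + z²/(4n²) = 0.000608976 + 0.000124019 = 0.000732995.
Half-width = 1.960·√0.000732995/1.043655 = 0.05085.
CI: 0.07536 ± 0.05085 = (0.0245, 0.1262).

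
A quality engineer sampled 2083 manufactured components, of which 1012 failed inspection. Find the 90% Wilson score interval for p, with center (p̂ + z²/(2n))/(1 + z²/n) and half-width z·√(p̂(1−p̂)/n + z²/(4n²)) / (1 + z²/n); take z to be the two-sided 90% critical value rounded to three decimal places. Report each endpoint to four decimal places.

Here p̂ = 1012/2083 = 0.48584 and z = 1.645 (z² = 2.706025).
1 + z²/n = 1.001299.
Center = (0.48584 + 0.000650)/1.001299 = 0.48586.
Radicand: p̂(1−p̂)/n + z²/(4n²) = 0.000119923 + 0.000000156 = 0.000120079.
Half-width = z·√(radicand)/denom = 1.645·0.010958/1.001299 = 0.01800.
So the interval runs from 0.4679 to 0.5039.

(0.4679, 0.5039)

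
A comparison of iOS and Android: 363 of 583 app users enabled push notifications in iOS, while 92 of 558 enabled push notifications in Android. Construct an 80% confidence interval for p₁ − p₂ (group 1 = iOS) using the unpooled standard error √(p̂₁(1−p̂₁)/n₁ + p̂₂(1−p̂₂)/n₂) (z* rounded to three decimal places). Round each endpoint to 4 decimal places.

(0.4251, 0.4904)

p̂₁ = 0.62264, p̂₂ = 0.16487, so the observed difference is 0.45777.
Unpooled SE = √(p̂₁(1−p̂₁)/n₁ + p̂₂(1−p̂₂)/n₂) = √(0.000403017 + 0.000246758) = 0.025491.
The 80% critical value is z* = 1.282. Margin = 1.282·0.025491 = 0.03268.
Interval: 0.45777 ± 0.03268 → (0.4251, 0.4904).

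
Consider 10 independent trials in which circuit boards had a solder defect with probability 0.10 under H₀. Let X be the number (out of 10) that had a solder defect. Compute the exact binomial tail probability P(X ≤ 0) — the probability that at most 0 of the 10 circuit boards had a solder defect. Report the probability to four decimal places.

P = 0.3487

X ~ Binomial(n=10, p=0.10).
P(X ≤ 0) = C(10,0)·0.10^0·0.90^10.
= 0.348678 = 0.3487.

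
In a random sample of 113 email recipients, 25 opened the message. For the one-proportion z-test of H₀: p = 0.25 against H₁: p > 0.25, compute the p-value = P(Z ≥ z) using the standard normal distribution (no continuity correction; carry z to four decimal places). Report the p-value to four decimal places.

p-value = 0.7599

The sample proportion is 25/113 = 0.22124.
Under H₀, SE = √(p₀(1−p₀)/n) = √(0.25·0.75/113) = √0.001659292 = 0.040734.
Test statistic (full precision, shown to 4 dp): z = (25/113 − 0.25)/SE₀ ≈ -0.7061.
From the standard normal, P(Z ≥ z) = 0.7599.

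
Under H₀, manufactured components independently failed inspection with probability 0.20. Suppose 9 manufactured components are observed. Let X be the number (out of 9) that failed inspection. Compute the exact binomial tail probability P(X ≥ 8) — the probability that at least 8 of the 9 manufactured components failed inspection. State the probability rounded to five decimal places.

P = 0.00002

X is binomial with n = 9 and p = 0.20.
P(X ≥ 8) = C(9,8)·0.20^8·0.80^1 + C(9,9)·0.20^9·0.80^0.
= 0.000018 + 0.000001 = 0.00002.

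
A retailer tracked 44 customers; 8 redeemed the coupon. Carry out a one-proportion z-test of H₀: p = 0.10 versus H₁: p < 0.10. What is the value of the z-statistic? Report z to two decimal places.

z = 1.81

With x = 8 successes in n = 44, p̂ = 0.18182.
Null standard error: √(0.10·0.90/44) = √0.002045455 = 0.045227.
z = (0.18182 − 0.10)/0.045227 = 0.08182/0.045227 = 1.81.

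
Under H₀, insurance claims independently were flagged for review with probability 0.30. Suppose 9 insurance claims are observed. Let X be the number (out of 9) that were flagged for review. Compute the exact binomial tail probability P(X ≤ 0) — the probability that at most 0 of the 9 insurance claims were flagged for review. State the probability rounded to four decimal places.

P = 0.0404

X ~ Binomial(n=9, p=0.30).
P(X ≤ 0) = C(9,0)·0.30^0·0.70^9.
= 0.040354 = 0.0404.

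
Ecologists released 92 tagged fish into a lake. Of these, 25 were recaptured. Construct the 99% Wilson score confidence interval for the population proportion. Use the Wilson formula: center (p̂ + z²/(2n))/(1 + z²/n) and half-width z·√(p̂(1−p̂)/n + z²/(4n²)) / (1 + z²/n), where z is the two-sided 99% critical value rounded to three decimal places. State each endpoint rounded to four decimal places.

Here p̂ = 25/92 = 0.27174 and z = 2.576 (z² = 6.635776).
Denominator 1 + z²/n = 1 + 6.635776/92 = 1.072128.
Adjusted center: (0.27174 + z²/(2n))/1.072128 = 0.28710.
Radicand: p̂(1−p̂)/n + z²/(4n²) = 0.002151054 + 0.000196000 = 0.002347054.
Half-width = 2.576·√0.002347054/1.072128 = 0.11640.
Interval: 0.28710 ± 0.11640 → (0.1707, 0.4035).

(0.1707, 0.4035)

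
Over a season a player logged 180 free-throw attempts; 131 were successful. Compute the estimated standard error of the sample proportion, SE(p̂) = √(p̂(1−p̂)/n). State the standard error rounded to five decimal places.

SE = 0.03318

The sample proportion is 131/180 = 0.72778.
p̂(1−p̂) = 0.72778·0.27222 = 0.198116.
SE = √(0.198116/180) = √0.001100644 = 0.03318.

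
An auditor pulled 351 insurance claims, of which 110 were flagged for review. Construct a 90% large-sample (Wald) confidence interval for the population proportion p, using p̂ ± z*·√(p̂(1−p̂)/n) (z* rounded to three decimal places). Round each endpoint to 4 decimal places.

(0.2727, 0.3541)

p̂ = 110/351 = 0.31339.
SE(p̂) = √(0.31339·0.68661/351) = 0.024760.
z* = 1.645 at the 90% level.
Margin of error: 1.645 × 0.024760 = 0.04073.
Interval: 0.31339 ± 0.04073 → (0.2727, 0.3541).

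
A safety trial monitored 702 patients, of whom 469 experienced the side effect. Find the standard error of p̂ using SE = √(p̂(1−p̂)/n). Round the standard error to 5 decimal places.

Sample proportion p̂ = 469/702 = 0.66809.
p̂(1−p̂) = 0.66809·0.33191 = 0.221746.
Dividing by n and taking the root: √0.000315877 = 0.01777.

SE = 0.01777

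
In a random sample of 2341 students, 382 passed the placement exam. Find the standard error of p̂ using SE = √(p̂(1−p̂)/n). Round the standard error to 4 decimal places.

The sample proportion is 382/2341 = 0.16318.
p̂(1−p̂) = 0.16318·0.83682 = 0.136552.
SE = √(0.136552/2341) = 0.0076.

SE = 0.0076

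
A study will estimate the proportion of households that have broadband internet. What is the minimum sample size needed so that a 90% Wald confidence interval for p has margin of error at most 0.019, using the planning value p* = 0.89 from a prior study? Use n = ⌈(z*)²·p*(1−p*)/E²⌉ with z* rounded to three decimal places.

n = 734

z* = 1.645 at the 90% level.
p*(1−p*) = 0.0979.
(z*)²·p*(1−p*)/E² = 2.706025·0.0979/0.000361 = 733.850.
Rounding up, n = 734.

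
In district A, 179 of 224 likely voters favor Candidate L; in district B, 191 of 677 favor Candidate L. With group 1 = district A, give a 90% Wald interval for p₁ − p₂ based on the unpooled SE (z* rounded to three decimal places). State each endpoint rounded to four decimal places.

(0.4646, 0.5694)

p̂₁ = 179/224 = 0.79911, p̂₂ = 191/677 = 0.28213; p̂₁ − p̂₂ = 0.51698.
Unpooled SE = √(p̂₁(1−p̂₁)/n₁ + p̂₂(1−p̂₂)/n₂) = √(0.000716674 + 0.000299160) = 0.031872.
z* = 1.645 at the 90% level. Margin of error = 0.05243.
CI: 0.51698 ± 0.05243 = (0.4646, 0.5694).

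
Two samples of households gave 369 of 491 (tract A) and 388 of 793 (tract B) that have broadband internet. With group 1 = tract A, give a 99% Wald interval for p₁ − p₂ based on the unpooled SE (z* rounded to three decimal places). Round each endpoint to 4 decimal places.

p̂₁ = 0.75153, p̂₂ = 0.48928, so the observed difference is 0.26225.
SE = √(0.000380313 + 0.000315114) = √0.000695427 = 0.026371.
z* = 2.576 at the 99% level. Margin = 2.576·0.026371 = 0.06793.
CI: 0.26225 ± 0.06793 = (0.1943, 0.3302).

(0.1943, 0.3302)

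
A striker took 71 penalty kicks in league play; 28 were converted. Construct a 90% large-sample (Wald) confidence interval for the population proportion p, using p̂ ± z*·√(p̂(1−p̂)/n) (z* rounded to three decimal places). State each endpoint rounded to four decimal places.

With x = 28 successes in n = 71, p̂ = 0.39437.
Standard error of p̂: √(0.238841/71) = √0.003363965 = 0.058000.
z* = 1.645 at the 90% level.
Margin = 1.645·0.058000 = 0.09541.
Interval: 0.39437 ± 0.09541 → (0.2990, 0.4898).

(0.2990, 0.4898)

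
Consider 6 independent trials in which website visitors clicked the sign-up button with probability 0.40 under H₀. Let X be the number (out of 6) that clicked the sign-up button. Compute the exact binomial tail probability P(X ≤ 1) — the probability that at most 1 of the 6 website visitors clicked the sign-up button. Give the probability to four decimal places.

P = 0.2333

X is binomial with n = 6 and p = 0.40.
P(X ≤ 1) = C(6,0)·0.40^0·0.60^6 + C(6,1)·0.40^1·0.60^5.
= 0.046656 + 0.186624 = 0.2333.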